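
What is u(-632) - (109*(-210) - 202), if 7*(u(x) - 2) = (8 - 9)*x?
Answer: 162290/7 ≈ 23184.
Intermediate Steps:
u(x) = 2 - x/7 (u(x) = 2 + ((8 - 9)*x)/7 = 2 + (-x)/7 = 2 - x/7)
u(-632) - (109*(-210) - 202) = (2 - ⅐*(-632)) - (109*(-210) - 202) = (2 + 632/7) - (-22890 - 202) = 646/7 - 1*(-23092) = 646/7 + 23092 = 162290/7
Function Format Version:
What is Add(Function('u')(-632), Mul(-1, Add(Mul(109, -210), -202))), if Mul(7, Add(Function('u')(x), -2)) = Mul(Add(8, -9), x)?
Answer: Rational(162290, 7) ≈ 23184.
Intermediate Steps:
Function('u')(x) = Add(2, Mul(Rational(-1, 7), x)) (Function('u')(x) = Add(2, Mul(Rational(1, 7), Mul(Add(8, -9), x))) = Add(2, Mul(Rational(1, 7), Mul(-1, x))) = Add(2, Mul(Rational(-1, 7), x)))
Add(Function('u')(-632), Mul(-1, Add(Mul(109, -210), -202))) = Add(Add(2, Mul(Rational(-1, 7), -632)), Mul(-1, Add(Mul(109, -210), -202))) = Add(Add(2, Rational(632, 7)), Mul(-1, Add(-22890, -202))) = Add(Rational(646, 7), Mul(-1, -23092)) = Add(Rational(646, 7), 23092) = Rational(162290, 7)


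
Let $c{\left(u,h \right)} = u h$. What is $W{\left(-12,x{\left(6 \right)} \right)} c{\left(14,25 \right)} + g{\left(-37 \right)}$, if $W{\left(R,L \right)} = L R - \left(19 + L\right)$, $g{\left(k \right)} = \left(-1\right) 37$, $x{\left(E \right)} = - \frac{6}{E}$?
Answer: $-2137$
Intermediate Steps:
$g{\left(k \right)} = -37$
$c{\left(u,h \right)} = h u$
$W{\left(R,L \right)} = -19 - L + L R$
$W{\left(-12,x{\left(6 \right)} \right)} c{\left(14,25 \right)} + g{\left(-37 \right)} = \left(-19 - - \frac{6}{6} + - \frac{6}{6} \left(-12\right)\right) 25 \cdot 14 - 37 = \left(-19 - \left(-6\right) \frac{1}{6} + \left(-6\right) \frac{1}{6} \left(-12\right)\right) 350 - 37 = \left(-19 - -1 - -12\right) 350 - 37 = \left(-19 + 1 + 12\right) 350 - 37 = \left(-6\right) 350 - 37 = -2100 - 37 = -2137$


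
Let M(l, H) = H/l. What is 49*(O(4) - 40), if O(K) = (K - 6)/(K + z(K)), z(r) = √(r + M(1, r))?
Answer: -2009 + 49*√2/2 ≈ -1974.4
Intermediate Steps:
z(r) = √2*√r (z(r) = √(r + r/1) = √(r + r*1) = √(r + r) = √(2*r) = √2*√r)
O(K) = (-6 + K)/(K + √2*√K) (O(K) = (K - 6)/(K + √2*√K) = (-6 + K)/(K + √2*√K))
49*(O(4) - 40) = 49*((-6 + 4)/(4 + √2*√4) - 40) = 49*(-2/(4 + √2*2) - 40) = 49*(-2/(4 + 2*√2) - 40) = 49*(-40 - 2/(4 + 2*√2)) = -1960 - 98/(4 + 2*√2)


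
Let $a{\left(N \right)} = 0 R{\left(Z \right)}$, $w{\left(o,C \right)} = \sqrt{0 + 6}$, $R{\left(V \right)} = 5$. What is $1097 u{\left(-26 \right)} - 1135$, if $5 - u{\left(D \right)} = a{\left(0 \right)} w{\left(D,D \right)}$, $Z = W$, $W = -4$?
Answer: $4350$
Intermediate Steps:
$Z = -4$
$w{\left(o,C \right)} = \sqrt{6}$
$a{\left(N \right)} = 0$ ($a{\left(N \right)} = 0 \cdot 5 = 0$)
$u{\left(D \right)} = 5$ ($u{\left(D \right)} = 5 - 0 \sqrt{6} = 5 - 0 = 5 + 0 = 5$)
$1097 u{\left(-26 \right)} - 1135 = 1097 \cdot 5 - 1135 = 5485 - 1135 = 4350$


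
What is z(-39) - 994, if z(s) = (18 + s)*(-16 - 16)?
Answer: -322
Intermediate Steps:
z(s) = -576 - 32*s (z(s) = (18 + s)*(-32) = -576 - 32*s)
z(-39) - 994 = (-576 - 32*(-39)) - 994 = (-576 + 1248) - 994 = 672 - 994 = -322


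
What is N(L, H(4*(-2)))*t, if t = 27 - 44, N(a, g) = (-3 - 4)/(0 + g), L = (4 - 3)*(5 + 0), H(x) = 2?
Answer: 119/2 ≈ 59.500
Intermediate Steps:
L = 5 (L = 1*5 = 5)
N(a, g) = -7/g
t = -17
N(L, H(4*(-2)))*t = -7/2*(-17) = 119/2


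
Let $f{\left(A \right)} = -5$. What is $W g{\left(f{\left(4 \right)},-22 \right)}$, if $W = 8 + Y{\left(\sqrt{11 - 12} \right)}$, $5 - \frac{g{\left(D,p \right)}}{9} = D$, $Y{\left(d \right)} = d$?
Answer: $720 + 90 i \approx 720.0 + 90.0 i$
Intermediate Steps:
$g{\left(D,p \right)} = 45 - 9 D$
$W = 8 + i$ ($W = 8 + \sqrt{11 - 12} = 8 + \sqrt{-1} = 8 + i \approx 8.0 + 1.0 i$)
$W g{\left(f{\left(4 \right)},-22 \right)} = \left(8 + i\right) \left(45 - -45\right) = \left(8 + i\right) \left(45 + 45\right) = \left(8 + i\right) 90 = 720 + 90 i$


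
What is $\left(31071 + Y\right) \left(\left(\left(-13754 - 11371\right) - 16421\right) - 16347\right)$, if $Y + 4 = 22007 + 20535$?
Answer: $-4261445837$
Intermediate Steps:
$Y = 42538$ ($Y = -4 + \left(22007 + 20535\right) = -4 + 42542 = 42538$)
$\left(31071 + Y\right) \left(\left(\left(-13754 - 11371\right) - 16421\right) - 16347\right) = \left(31071 + 42538\right) \left(\left(\left(-13754 - 11371\right) - 16421\right) - 16347\right) = 73609 \left(\left(-25125 - 16421\right) - 16347\right) = 73609 \left(-41546 - 16347\right) = 73609 \left(-57893\right) = -4261445837$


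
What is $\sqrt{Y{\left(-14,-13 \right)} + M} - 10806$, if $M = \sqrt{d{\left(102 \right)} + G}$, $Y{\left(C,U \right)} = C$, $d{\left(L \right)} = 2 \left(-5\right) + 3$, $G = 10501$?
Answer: $-10806 + \sqrt{-14 + 3 \sqrt{1166}} \approx -10797.0$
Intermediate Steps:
$d{\left(L \right)} = -7$ ($d{\left(L \right)} = -10 + 3 = -7$)
$M = 3 \sqrt{1166}$ ($M = \sqrt{-7 + 10501} = \sqrt{10494} = 3 \sqrt{1166} \approx 102.44$)
$\sqrt{Y{\left(-14,-13 \right)} + M} - 10806 = \sqrt{-14 + 3 \sqrt{1166}} - 10806 = -10806 + \sqrt{-14 + 3 \sqrt{1166}}$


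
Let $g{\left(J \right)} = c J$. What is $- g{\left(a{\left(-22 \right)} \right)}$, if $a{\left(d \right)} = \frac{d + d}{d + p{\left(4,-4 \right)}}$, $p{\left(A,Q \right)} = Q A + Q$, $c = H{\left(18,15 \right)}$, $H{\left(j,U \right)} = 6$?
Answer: $- \frac{44}{7} \approx -6.2857$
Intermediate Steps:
$c = 6$
$p{\left(A,Q \right)} = Q + A Q$ ($p{\left(A,Q \right)} = A Q + Q = Q + A Q$)
$a{\left(d \right)} = \frac{2 d}{-20 + d}$ ($a{\left(d \right)} = \frac{d + d}{d - 4 \left(1 + 4\right)} = \frac{2 d}{d - 20} = \frac{2 d}{-20 + d}$)
$g{\left(J \right)} = 6 J$
$- g{\left(a{\left(-22 \right)} \right)} = - 6 \cdot 2 \left(-22\right) \frac{1}{-20 - 22} = - 6 \cdot 2 \left(-22\right) \frac{1}{-42} = - 6 \cdot 2 \left(-22\right) \left(- \frac{1}{42}\right) = - \frac{6 \cdot 22}{21} = \left(-1\right) \frac{44}{7} = - \frac{44}{7}$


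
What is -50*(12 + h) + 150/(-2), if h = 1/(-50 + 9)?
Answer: -27625/41 ≈ -673.78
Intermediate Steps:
h = -1/41 (h = 1/(-41) = -1/41 ≈ -0.024390)
-50*(12 + h) + 150/(-2) = -50*(12 - 1/41) + 150/(-2) = -50*491/41 + 150*(-½) = -24550/41 - 75 = -27625/41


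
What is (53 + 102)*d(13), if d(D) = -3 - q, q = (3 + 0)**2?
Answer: -1860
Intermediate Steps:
q = 9 (q = 3**2 = 9)
d(D) = -12 (d(D) = -3 - 1*9 = -3 - 9 = -12)
(53 + 102)*d(13) = (53 + 102)*(-12) = 155*(-12) = -1860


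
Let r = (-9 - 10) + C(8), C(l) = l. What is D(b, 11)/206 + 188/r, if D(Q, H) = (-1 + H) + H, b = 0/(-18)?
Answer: -38497/2266 ≈ -16.989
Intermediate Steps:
b = 0 (b = 0*(-1/18) = 0)
r = -11 (r = (-9 - 10) + 8 = -19 + 8 = -11)
D(Q, H) = -1 + 2*H
D(b, 11)/206 + 188/r = (-1 + 2*11)/206 + 188/(-11) = (-1 + 22)*(1/206) + 188*(-1/11) = 21*(1/206) - 188/11 = 21/206 - 188/11 = -38497/2266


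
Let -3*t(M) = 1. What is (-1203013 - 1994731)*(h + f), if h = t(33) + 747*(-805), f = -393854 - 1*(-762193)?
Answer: 2235187880816/3 ≈ 7.4506e+11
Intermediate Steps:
t(M) = -⅓ (t(M) = -⅓*1 = -⅓)
f = 368339 (f = -393854 + 762193 = 368339)
h = -1804006/3 (h = -⅓ + 747*(-805) = -⅓ - 601335 = -1804006/3 ≈ -6.0134e+5)
(-1203013 - 1994731)*(h + f) = (-1203013 - 1994731)*(-1804006/3 + 368339) = -3197744*(-698989/3) = 2235187880816/3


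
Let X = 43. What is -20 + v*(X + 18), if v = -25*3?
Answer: -4595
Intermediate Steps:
v = -75
-20 + v*(X + 18) = -20 - 75*(43 + 18) = -20 - 75*61 = -20 - 4575 = -4595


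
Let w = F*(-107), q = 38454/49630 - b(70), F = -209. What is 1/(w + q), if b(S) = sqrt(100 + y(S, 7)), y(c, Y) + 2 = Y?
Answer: 13771259741680/307977287105469559 + 615784225*sqrt(105)/307977287105469559 ≈ 4.4736e-5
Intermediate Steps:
y(c, Y) = -2 + Y
b(S) = sqrt(105) (b(S) = sqrt(100 + (-2 + 7)) = sqrt(100 + 5) = sqrt(105))
q = 19227/24815 - sqrt(105) (q = 38454/49630 - sqrt(105) = 38454*(1/49630) - sqrt(105) = 19227/24815 - sqrt(105) ≈ -9.4721)
w = 22363 (w = -209*(-107) = 22363)
1/(w + q) = 1/(22363 + (19227/24815 - sqrt(105))) = 1/(554957072/24815 - sqrt(105))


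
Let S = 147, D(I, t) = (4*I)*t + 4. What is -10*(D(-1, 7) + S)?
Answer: -1230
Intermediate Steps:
D(I, t) = 4 + 4*I*t (D(I, t) = 4*I*t + 4 = 4 + 4*I*t)
-10*(D(-1, 7) + S) = -10*((4 + 4*(-1)*7) + 147) = -10*((4 - 28) + 147) = -10*(-24 + 147) = -10*123 = -1230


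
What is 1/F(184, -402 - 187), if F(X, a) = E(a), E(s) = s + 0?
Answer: -1/589 ≈ -0.0016978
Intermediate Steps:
E(s) = s
F(X, a) = a
1/F(184, -402 - 187) = 1/(-402 - 187) = 1/(-589) = -1/589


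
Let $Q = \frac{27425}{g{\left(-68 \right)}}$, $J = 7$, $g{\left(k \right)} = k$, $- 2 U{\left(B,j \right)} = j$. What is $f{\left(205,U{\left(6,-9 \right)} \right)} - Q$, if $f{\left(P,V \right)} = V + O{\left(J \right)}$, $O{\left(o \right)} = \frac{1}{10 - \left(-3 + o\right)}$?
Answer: $\frac{83227}{204} \approx 407.98$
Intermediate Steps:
$U{\left(B,j \right)} = - \frac{j}{2}$
$O{\left(o \right)} = \frac{1}{13 - o}$
$Q = - \frac{27425}{68}$ ($Q = \frac{27425}{-68} = 27425 \left(- \frac{1}{68}\right) = - \frac{27425}{68} \approx -403.31$)
$f{\left(P,V \right)} = \frac{1}{6} + V$ ($f{\left(P,V \right)} = V - \frac{1}{-13 + 7} = V - \frac{1}{-6} = V - - \frac{1}{6} = V + \frac{1}{6} = \frac{1}{6} + V$)
$f{\left(205,U{\left(6,-9 \right)} \right)} - Q = \left(\frac{1}{6} - - \frac{9}{2}\right) - - \frac{27425}{68} = \left(\frac{1}{6} + \frac{9}{2}\right) + \frac{27425}{68} = \frac{14}{3} + \frac{27425}{68} = \frac{83227}{204}$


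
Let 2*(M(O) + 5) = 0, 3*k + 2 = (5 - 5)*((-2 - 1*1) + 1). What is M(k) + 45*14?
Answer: 625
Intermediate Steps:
k = -⅔ (k = -⅔ + ((5 - 5)*((-2 - 1*1) + 1))/3 = -⅔ + (0*((-2 - 1) + 1))/3 = -⅔ + (0*(-3 + 1))/3 = -⅔ + (0*(-2))/3 = -⅔ + (⅓)*0 = -⅔ + 0 = -⅔ ≈ -0.66667)
M(O) = -5 (M(O) = -5 + (½)*0 = -5 + 0 = -5)
M(k) + 45*14 = -5 + 45*14 = -5 + 630 = 625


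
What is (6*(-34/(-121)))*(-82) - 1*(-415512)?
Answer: 50260224/121 ≈ 4.1537e+5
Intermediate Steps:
(6*(-34/(-121)))*(-82) - 1*(-415512) = (6*(-34*(-1/121)))*(-82) + 415512 = (6*(34/121))*(-82) + 415512 = (204/121)*(-82) + 415512 = -16728/121 + 415512 = 50260224/121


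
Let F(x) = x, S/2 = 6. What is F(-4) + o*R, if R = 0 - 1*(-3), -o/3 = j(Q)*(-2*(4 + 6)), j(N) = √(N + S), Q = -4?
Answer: -4 + 360*√2 ≈ 505.12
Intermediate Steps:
S = 12 (S = 2*6 = 12)
j(N) = √(12 + N) (j(N) = √(N + 12) = √(12 + N))
o = 120*√2 (o = -3*√(12 - 4)*(-2*(4 + 6)) = -3*√8*(-2*10) = -3*2*√2*(-20) = -(-120)*√2 = 120*√2 ≈ 169.71)
R = 3 (R = 0 + 3 = 3)
F(-4) + o*R = -4 + (120*√2)*3 = -4 + 360*√2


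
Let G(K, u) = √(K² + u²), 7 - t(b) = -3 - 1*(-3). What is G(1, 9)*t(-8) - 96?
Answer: -96 + 7*√82 ≈ -32.612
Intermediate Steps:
t(b) = 7 (t(b) = 7 - (-3 - 1*(-3)) = 7 - (-3 + 3) = 7 - 1*0 = 7 + 0 = 7)
G(1, 9)*t(-8) - 96 = √(1² + 9²)*7 - 96 = √(1 + 81)*7 - 96 = √82*7 - 96 = 7*√82 - 96 = -96 + 7*√82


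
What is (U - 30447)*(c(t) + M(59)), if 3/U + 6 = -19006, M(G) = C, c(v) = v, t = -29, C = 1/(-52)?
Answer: 873497275803/988624 ≈ 8.8355e+5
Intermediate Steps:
C = -1/52 ≈ -0.019231
M(G) = -1/52
U = -3/19012 (U = 3/(-6 - 19006) = 3/(-19012) = 3*(-1/19012) = -3/19012 ≈ -0.00015780)
(U - 30447)*(c(t) + M(59)) = (-3/19012 - 30447)*(-29 - 1/52) = -578858367/19012*(-1509/52) = 873497275803/988624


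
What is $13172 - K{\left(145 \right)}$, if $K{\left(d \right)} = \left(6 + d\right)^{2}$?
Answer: $-9629$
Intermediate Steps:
$13172 - K{\left(145 \right)} = 13172 - \left(6 + 145\right)^{2} = 13172 - 151^{2} = 13172 - 22801 = -9629$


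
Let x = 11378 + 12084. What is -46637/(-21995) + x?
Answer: 516093327/21995 ≈ 23464.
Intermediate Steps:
x = 23462
-46637/(-21995) + x = -46637/(-21995) + 23462 = -46637*(-1/21995) + 23462 = 46637/21995 + 23462 = 516093327/21995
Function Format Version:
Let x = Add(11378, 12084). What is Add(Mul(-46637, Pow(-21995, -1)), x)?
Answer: Rational(516093327, 21995) ≈ 23464.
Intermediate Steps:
x = 23462
Add(Mul(-46637, Pow(-21995, -1)), x) = Add(Mul(-46637, Pow(-21995, -1)), 23462) = Add(Mul(-46637, Rational(-1, 21995)), 23462) = Add(Rational(46637, 21995), 23462) = Rational(516093327, 21995)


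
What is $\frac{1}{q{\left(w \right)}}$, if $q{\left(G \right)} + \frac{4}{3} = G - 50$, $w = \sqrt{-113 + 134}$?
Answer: $- \frac{66}{3361} - \frac{9 \sqrt{21}}{23527} \approx -0.02139$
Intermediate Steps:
$w = \sqrt{21} \approx 4.5826$
$q{\left(G \right)} = - \frac{154}{3} + G$ ($q{\left(G \right)} = - \frac{4}{3} + \left(G - 50\right) = - \frac{4}{3} + \left(-50 + G\right) = - \frac{154}{3} + G$)
$\frac{1}{q{\left(w \right)}} = \frac{1}{- \frac{154}{3} + \sqrt{21}}$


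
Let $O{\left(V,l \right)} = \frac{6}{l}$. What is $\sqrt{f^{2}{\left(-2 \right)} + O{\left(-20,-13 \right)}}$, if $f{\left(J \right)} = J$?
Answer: $\frac{\sqrt{598}}{13} \approx 1.8811$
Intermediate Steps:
$\sqrt{f^{2}{\left(-2 \right)} + O{\left(-20,-13 \right)}} = \sqrt{\left(-2\right)^{2} + \frac{6}{-13}} = \sqrt{4 + 6 \left(- \frac{1}{13}\right)} = \sqrt{4 - \frac{6}{13}} = \sqrt{\frac{46}{13}} = \frac{\sqrt{598}}{13}$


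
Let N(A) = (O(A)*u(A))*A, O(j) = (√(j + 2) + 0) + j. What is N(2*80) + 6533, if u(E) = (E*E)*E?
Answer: 104857606533 + 5898240000*√2 ≈ 1.1320e+11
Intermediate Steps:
u(E) = E³ (u(E) = E²*E = E³)
O(j) = j + √(2 + j) (O(j) = (√(2 + j) + 0) + j = √(2 + j) + j = j + √(2 + j))
N(A) = A⁴*(A + √(2 + A)) (N(A) = ((A + √(2 + A))*A³)*A = (A³*(A + √(2 + A)))*A = A⁴*(A + √(2 + A)))
N(2*80) + 6533 = (2*80)⁴*(2*80 + √(2 + 2*80)) + 6533 = 160⁴*(160 + √(2 + 160)) + 6533 = 655360000*(160 + √162) + 6533 = 655360000*(160 + 9*√2) + 6533 = (104857600000 + 5898240000*√2) + 6533 = 104857606533 + 5898240000*√2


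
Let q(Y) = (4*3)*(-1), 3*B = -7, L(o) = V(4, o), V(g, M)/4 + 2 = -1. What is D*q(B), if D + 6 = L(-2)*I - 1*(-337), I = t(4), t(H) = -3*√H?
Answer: -4836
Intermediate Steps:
V(g, M) = -12 (V(g, M) = -8 + 4*(-1) = -8 - 4 = -12)
I = -6 (I = -3*√4 = -3*2 = -6)
L(o) = -12
D = 403 (D = -6 + (-12*(-6) - 1*(-337)) = -6 + (72 + 337) = -6 + 409 = 403)
B = -7/3 (B = (⅓)*(-7) = -7/3 ≈ -2.3333)
q(Y) = -12 (q(Y) = 12*(-1) = -12)
D*q(B) = 403*(-12) = -4836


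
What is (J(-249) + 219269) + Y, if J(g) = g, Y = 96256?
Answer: 315276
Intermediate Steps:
(J(-249) + 219269) + Y = (-249 + 219269) + 96256 = 219020 + 96256 = 315276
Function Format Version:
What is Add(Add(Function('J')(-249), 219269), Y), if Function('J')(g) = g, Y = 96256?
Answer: 315276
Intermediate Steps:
Add(Add(Function('J')(-249), 219269), Y) = Add(Add(-249, 219269), 96256) = Add(219020, 96256) = 315276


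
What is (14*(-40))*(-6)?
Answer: 3360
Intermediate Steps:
(14*(-40))*(-6) = -560*(-6) = 3360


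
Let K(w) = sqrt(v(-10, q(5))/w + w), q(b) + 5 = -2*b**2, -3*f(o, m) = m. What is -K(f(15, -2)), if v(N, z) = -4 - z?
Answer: -sqrt(2778)/6 ≈ -8.7845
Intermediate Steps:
f(o, m) = -m/3
q(b) = -5 - 2*b**2
K(w) = sqrt(w + 51/w) (K(w) = sqrt((-4 - (-5 - 2*5**2))/w + w) = sqrt((-4 - (-5 - 2*25))/w + w) = sqrt((-4 - (-5 - 50))/w + w) = sqrt((-4 - 1*(-55))/w + w) = sqrt((-4 + 55)/w + w) = sqrt(51/w + w) = sqrt(w + 51/w))
-K(f(15, -2)) = -sqrt(-1/3*(-2) + 51/((-1/3*(-2)))) = -sqrt(2/3 + 51/(2/3)) = -sqrt(2/3 + 51*(3/2)) = -sqrt(2/3 + 153/2) = -sqrt(463/6) = -sqrt(2778)/6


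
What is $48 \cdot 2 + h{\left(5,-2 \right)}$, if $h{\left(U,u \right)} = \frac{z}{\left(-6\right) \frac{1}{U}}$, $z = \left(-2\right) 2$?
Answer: $\frac{298}{3} \approx 99.333$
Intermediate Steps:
$z = -4$
$h{\left(U,u \right)} = \frac{2 U}{3}$ ($h{\left(U,u \right)} = - \frac{4}{\left(-6\right) \frac{1}{U}} = - 4 \left(- \frac{U}{6}\right) = \frac{2 U}{3}$)
$48 \cdot 2 + h{\left(5,-2 \right)} = 48 \cdot 2 + \frac{2}{3} \cdot 5 = 96 + \frac{10}{3} = \frac{298}{3}$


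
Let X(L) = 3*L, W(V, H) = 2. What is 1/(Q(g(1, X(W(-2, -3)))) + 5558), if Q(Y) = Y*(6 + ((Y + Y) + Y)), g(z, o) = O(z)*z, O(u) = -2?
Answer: 1/5558 ≈ 0.00017992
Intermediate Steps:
g(z, o) = -2*z
Q(Y) = Y*(6 + 3*Y) (Q(Y) = Y*(6 + (2*Y + Y)) = Y*(6 + 3*Y))
1/(Q(g(1, X(W(-2, -3)))) + 5558) = 1/(3*(-2*1)*(2 - 2*1) + 5558) = 1/(3*(-2)*(2 - 2) + 5558) = 1/(3*(-2)*0 + 5558) = 1/(0 + 5558) = 1/5558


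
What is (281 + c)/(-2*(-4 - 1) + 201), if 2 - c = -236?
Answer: 519/211 ≈ 2.4597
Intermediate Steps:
c = 238 (c = 2 - 1*(-236) = 2 + 236 = 238)
(281 + c)/(-2*(-4 - 1) + 201) = (281 + 238)/(-2*(-4 - 1) + 201) = 519/(-2*(-5) + 201) = 519/(10 + 201) = 519/211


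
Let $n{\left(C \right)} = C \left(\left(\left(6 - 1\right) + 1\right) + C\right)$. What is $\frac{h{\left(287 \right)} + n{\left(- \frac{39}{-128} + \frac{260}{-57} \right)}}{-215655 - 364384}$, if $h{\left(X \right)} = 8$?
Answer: $- \frac{30838945}{30876413313024} \approx -9.9879 \cdot 10^{-7}$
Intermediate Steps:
$n{\left(C \right)} = C \left(6 + C\right)$ ($n{\left(C \right)} = C \left(\left(5 + 1\right) + C\right) = C \left(6 + C\right)$)
$\frac{h{\left(287 \right)} + n{\left(- \frac{39}{-128} + \frac{260}{-57} \right)}}{-215655 - 364384} = \frac{8 + \left(- \frac{39}{-128} + \frac{260}{-57}\right) \left(6 + \left(- \frac{39}{-128} + \frac{260}{-57}\right)\right)}{-215655 - 364384} = \frac{8 + \left(\left(-39\right) \left(- \frac{1}{128}\right) + 260 \left(- \frac{1}{57}\right)\right) \left(6 + \left(\left(-39\right) \left(- \frac{1}{128}\right) + 260 \left(- \frac{1}{57}\right)\right)\right)}{-580039} = \left(8 + \left(\frac{39}{128} - \frac{260}{57}\right) \left(6 + \left(\frac{39}{128} - \frac{260}{57}\right)\right)\right) \left(- \frac{1}{580039}\right) = \left(8 - \frac{31057 \left(6 - \frac{31057}{7296}\right)}{7296}\right) \left(- \frac{1}{580039}\right) = \left(8 - \frac{395013983}{53231616}\right) \left(- \frac{1}{580039}\right) = \frac{30838945}{53231616} \left(- \frac{1}{580039}\right) = - \frac{30838945}{30876413313024}$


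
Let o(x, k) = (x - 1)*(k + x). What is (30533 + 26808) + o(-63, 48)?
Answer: 58301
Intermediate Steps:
o(x, k) = (-1 + x)*(k + x)
(30533 + 26808) + o(-63, 48) = (30533 + 26808) + ((-63)**2 - 1*48 - 1*(-63) + 48*(-63)) = 57341 + (3969 - 48 + 63 - 3024) = 57341 + 960 = 58301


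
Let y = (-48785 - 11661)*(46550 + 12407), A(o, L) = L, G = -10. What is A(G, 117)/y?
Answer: -117/3563714822 ≈ -3.2831e-8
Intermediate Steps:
y = -3563714822 (y = -60446*58957 = -3563714822)
A(G, 117)/y = 117/(-3563714822) = 117*(-1/3563714822) = -117/3563714822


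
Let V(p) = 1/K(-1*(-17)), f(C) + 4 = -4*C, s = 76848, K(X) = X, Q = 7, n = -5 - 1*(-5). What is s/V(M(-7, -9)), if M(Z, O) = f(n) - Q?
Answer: 1306416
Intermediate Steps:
n = 0 (n = -5 + 5 = 0)
f(C) = -4 - 4*C
M(Z, O) = -11 (M(Z, O) = (-4 - 4*0) - 1*7 = (-4 + 0) - 7 = -4 - 7 = -11)
V(p) = 1/17 (V(p) = 1/(-1*(-17)) = 1/17)
s/V(M(-7, -9)) = 76848/(1/17) = 76848*17 = 1306416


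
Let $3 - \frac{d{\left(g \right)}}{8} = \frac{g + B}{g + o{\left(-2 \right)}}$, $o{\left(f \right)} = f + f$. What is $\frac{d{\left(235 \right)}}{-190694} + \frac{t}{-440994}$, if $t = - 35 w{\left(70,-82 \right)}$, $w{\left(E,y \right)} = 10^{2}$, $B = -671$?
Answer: $\frac{4172028922}{539609004781} \approx 0.0077316$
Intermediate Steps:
$o{\left(f \right)} = 2 f$
$d{\left(g \right)} = 24 - \frac{8 \left(-671 + g\right)}{-4 + g}$ ($d{\left(g \right)} = 24 - 8 \frac{g - 671}{g + 2 \left(-2\right)} = 24 - 8 \frac{-671 + g}{g - 4} = 24 - 8 \frac{-671 + g}{-4 + g} = 24 - \frac{8 \left(-671 + g\right)}{-4 + g}$)
$w{\left(E,y \right)} = 100$
$t = -3500$ ($t = \left(-35\right) 100 = -3500$)
$\frac{d{\left(235 \right)}}{-190694} + \frac{t}{-440994} = \frac{8 \frac{1}{-4 + 235} \left(659 + 2 \cdot 235\right)}{-190694} - \frac{3500}{-440994} = \frac{8 \left(659 + 470\right)}{231} \left(- \frac{1}{190694}\right) - - \frac{1750}{220497} = 8 \cdot \frac{1}{231} \cdot 1129 \left(- \frac{1}{190694}\right) + \frac{1750}{220497} = \frac{9032}{231} \left(- \frac{1}{190694}\right) + \frac{1750}{220497} = - \frac{4516}{22025157} + \frac{1750}{220497} = \frac{4172028922}{539609004781}$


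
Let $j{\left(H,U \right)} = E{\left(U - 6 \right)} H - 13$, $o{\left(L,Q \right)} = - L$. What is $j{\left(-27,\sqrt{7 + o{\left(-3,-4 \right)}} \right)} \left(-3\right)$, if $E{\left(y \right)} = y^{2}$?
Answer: $3765 - 972 \sqrt{10} \approx 691.27$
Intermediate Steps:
$j{\left(H,U \right)} = -13 + H \left(-6 + U\right)^{2}$ ($j{\left(H,U \right)} = \left(U - 6\right)^{2} H - 13 = \left(-6 + U\right)^{2} H - 13 = H \left(-6 + U\right)^{2} - 13 = -13 + H \left(-6 + U\right)^{2}$)
$j{\left(-27,\sqrt{7 + o{\left(-3,-4 \right)}} \right)} \left(-3\right) = \left(-13 - 27 \left(-6 + \sqrt{7 - -3}\right)^{2}\right) \left(-3\right) = \left(-13 - 27 \left(-6 + \sqrt{7 + 3}\right)^{2}\right) \left(-3\right) = \left(-13 - 27 \left(-6 + \sqrt{10}\right)^{2}\right) \left(-3\right) = 39 + 81 \left(-6 + \sqrt{10}\right)^{2}$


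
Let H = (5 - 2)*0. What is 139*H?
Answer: 0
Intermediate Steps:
H = 0 (H = 3*0 = 0)
139*H = 139*0 = 0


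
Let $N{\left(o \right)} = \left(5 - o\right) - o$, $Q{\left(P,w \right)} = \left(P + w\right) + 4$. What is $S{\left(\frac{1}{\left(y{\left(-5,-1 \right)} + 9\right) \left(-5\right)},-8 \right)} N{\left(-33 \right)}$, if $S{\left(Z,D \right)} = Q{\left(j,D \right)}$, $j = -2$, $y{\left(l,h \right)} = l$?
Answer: $-426$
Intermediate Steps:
$Q{\left(P,w \right)} = 4 + P + w$
$S{\left(Z,D \right)} = 2 + D$ ($S{\left(Z,D \right)} = 4 - 2 + D = 2 + D$)
$N{\left(o \right)} = 5 - 2 o$
$S{\left(\frac{1}{\left(y{\left(-5,-1 \right)} + 9\right) \left(-5\right)},-8 \right)} N{\left(-33 \right)} = \left(2 - 8\right) \left(5 - -66\right) = - 6 \left(5 + 66\right) = \left(-6\right) 71 = -426$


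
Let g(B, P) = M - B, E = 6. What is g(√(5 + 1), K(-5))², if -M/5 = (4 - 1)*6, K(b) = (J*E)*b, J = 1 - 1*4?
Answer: (90 + √6)² ≈ 8546.9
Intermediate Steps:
J = -3 (J = 1 - 4 = -3)
K(b) = -18*b (K(b) = (-3*6)*b = -18*b)
M = -90 (M = -5*(4 - 1)*6 = -15*6 = -5*18 = -90)
g(B, P) = -90 - B
g(√(5 + 1), K(-5))² = (-90 - √(5 + 1))² = (-90 - √6)²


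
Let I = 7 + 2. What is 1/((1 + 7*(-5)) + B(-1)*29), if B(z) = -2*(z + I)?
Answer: -1/498 ≈ -0.0020080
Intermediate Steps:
I = 9
B(z) = -18 - 2*z (B(z) = -2*(z + 9) = -2*(9 + z) = -18 - 2*z)
1/((1 + 7*(-5)) + B(-1)*29) = 1/((1 + 7*(-5)) + (-18 - 2*(-1))*29) = 1/((1 - 35) + (-18 + 2)*29) = 1/(-34 - 16*29) = 1/(-34 - 464) = 1/(-498) = -1/498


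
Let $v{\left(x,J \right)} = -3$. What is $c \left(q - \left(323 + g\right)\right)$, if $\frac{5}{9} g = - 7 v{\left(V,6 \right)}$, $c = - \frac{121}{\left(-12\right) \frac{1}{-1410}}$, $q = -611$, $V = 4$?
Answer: $\frac{27633133}{2} \approx 1.3817 \cdot 10^{7}$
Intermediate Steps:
$c = - \frac{28435}{2}$ ($c = - \frac{121}{\left(-12\right) \left(- \frac{1}{1410}\right)} = - \frac{121}{\frac{2}{235}} = \left(-121\right) \frac{235}{2} = - \frac{28435}{2} \approx -14218.0$)
$g = \frac{189}{5}$ ($g = \frac{9 \left(\left(-7\right) \left(-3\right)\right)}{5} = \frac{9}{5} \cdot 21 = \frac{189}{5} \approx 37.8$)
$c \left(q - \left(323 + g\right)\right) = - \frac{28435 \left(-611 - \frac{1804}{5}\right)}{2} = \left(- \frac{28435}{2}\right) \left(- \frac{4859}{5}\right) = \frac{27633133}{2}$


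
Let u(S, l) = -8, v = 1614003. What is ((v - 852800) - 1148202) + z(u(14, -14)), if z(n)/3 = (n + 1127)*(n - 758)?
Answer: -2958461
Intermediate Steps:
z(n) = 3*(-758 + n)*(1127 + n) (z(n) = 3*((n + 1127)*(n - 758)) = 3*((1127 + n)*(-758 + n)) = 3*((-758 + n)*(1127 + n)) = 3*(-758 + n)*(1127 + n))
((v - 852800) - 1148202) + z(u(14, -14)) = ((1614003 - 852800) - 1148202) + (-2562798 + 3*(-8)**2 + 1107*(-8)) = (761203 - 1148202) + (-2562798 + 3*64 - 8856) = -386999 + (-2562798 + 192 - 8856) = -386999 - 2571462 = -2958461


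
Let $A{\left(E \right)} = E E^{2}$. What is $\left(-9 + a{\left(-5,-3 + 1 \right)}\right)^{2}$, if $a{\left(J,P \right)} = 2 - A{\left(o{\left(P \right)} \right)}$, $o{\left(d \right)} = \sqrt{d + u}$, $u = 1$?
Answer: $\left(7 - i\right)^{2} \approx 48.0 - 14.0 i$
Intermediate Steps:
$o{\left(d \right)} = \sqrt{1 + d}$ ($o{\left(d \right)} = \sqrt{d + 1} = \sqrt{1 + d}$)
$A{\left(E \right)} = E^{3}$
$a{\left(J,P \right)} = 2 - \left(1 + P\right)^{\frac{3}{2}}$ ($a{\left(J,P \right)} = 2 - \left(\sqrt{1 + P}\right)^{3} = 2 - \left(1 + P\right)^{\frac{3}{2}}$)
$\left(-9 + a{\left(-5,-3 + 1 \right)}\right)^{2} = \left(-9 + \left(2 - \left(1 + \left(-3 + 1\right)\right)^{\frac{3}{2}}\right)\right)^{2} = \left(-9 + \left(2 - \left(1 - 2\right)^{\frac{3}{2}}\right)\right)^{2} = \left(-9 + \left(2 - \left(-1\right)^{\frac{3}{2}}\right)\right)^{2} = \left(-9 + \left(2 - - i\right)\right)^{2} = \left(-9 + \left(2 + i\right)\right)^{2} = \left(-7 + i\right)^{2}$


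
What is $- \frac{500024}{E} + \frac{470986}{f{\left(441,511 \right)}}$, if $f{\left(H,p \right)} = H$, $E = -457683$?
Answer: $\frac{71927598674}{67279401} \approx 1069.1$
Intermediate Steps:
$- \frac{500024}{E} + \frac{470986}{f{\left(441,511 \right)}} = - \frac{500024}{-457683} + \frac{470986}{441} = \left(-500024\right) \left(- \frac{1}{457683}\right) + 470986 \cdot \frac{1}{441} = \frac{500024}{457683} + \frac{470986}{441} = \frac{71927598674}{67279401}$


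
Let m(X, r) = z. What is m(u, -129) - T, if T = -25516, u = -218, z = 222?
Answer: 25738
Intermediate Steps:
m(X, r) = 222
m(u, -129) - T = 222 - 1*(-25516) = 222 + 25516 = 25738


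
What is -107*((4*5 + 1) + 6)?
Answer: -2889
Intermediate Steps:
-107*((4*5 + 1) + 6) = -107*((20 + 1) + 6) = -107*(21 + 6) = -107*27 = -2889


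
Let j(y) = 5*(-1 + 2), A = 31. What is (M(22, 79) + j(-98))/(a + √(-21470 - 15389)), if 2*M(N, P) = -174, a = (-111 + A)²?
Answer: -524800/40996859 + 82*I*√36859/40996859 ≈ -0.012801 + 0.000384*I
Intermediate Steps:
a = 6400 (a = (-111 + 31)² = (-80)² = 6400)
M(N, P) = -87 (M(N, P) = (½)*(-174) = -87)
j(y) = 5 (j(y) = 5*1 = 5)
(M(22, 79) + j(-98))/(a + √(-21470 - 15389)) = (-87 + 5)/(6400 + √(-21470 - 15389)) = -82/(6400 + √(-36859)) = -82/(6400 + I*√36859)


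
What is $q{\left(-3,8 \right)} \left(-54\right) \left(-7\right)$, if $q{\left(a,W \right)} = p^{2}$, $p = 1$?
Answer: $378$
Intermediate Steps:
$q{\left(a,W \right)} = 1$ ($q{\left(a,W \right)} = 1^{2} = 1$)
$q{\left(-3,8 \right)} \left(-54\right) \left(-7\right) = 1 \left(-54\right) \left(-7\right) = \left(-54\right) \left(-7\right) = 378$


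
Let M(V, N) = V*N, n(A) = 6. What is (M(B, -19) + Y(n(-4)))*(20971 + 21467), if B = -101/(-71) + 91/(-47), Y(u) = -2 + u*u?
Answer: 6196966512/3337 ≈ 1.8570e+6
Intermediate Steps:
Y(u) = -2 + u²
B = -1714/3337 (B = -101*(-1/71) + 91*(-1/47) = 101/71 - 91/47 = -1714/3337 ≈ -0.51363)
M(V, N) = N*V
(M(B, -19) + Y(n(-4)))*(20971 + 21467) = (-19*(-1714/3337) + (-2 + 6²))*(20971 + 21467) = (32566/3337 + (-2 + 36))*42438 = (32566/3337 + 34)*42438 = (146024/3337)*42438 = 6196966512/3337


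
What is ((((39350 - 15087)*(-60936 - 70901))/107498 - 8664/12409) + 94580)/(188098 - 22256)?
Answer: 86469940626309/221223722268244 ≈ 0.39087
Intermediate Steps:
((((39350 - 15087)*(-60936 - 70901))/107498 - 8664/12409) + 94580)/(188098 - 22256) = (((24263*(-131837))*(1/107498) - 8664*1/12409) + 94580)/165842 = ((-3198761131*1/107498 - 8664/12409) + 94580)*(1/165842) = ((-3198761131/107498 - 8664/12409) + 94580)*(1/165842) = (-39694358237251/1333942682 + 94580)*(1/165842) = (86469940626309/1333942682)*(1/165842) = 86469940626309/221223722268244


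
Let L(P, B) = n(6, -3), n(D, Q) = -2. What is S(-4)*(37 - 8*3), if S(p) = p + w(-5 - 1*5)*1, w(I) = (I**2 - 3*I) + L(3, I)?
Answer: 1612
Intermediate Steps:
L(P, B) = -2
w(I) = -2 + I**2 - 3*I (w(I) = (I**2 - 3*I) - 2 = -2 + I**2 - 3*I)
S(p) = 128 + p (S(p) = p + (-2 + (-5 - 1*5)**2 - 3*(-5 - 1*5))*1 = p + (-2 + (-5 - 5)**2 - 3*(-5 - 5))*1 = p + (-2 + (-10)**2 - 3*(-10))*1 = p + (-2 + 100 + 30)*1 = p + 128*1 = p + 128 = 128 + p)
S(-4)*(37 - 8*3) = (128 - 4)*(37 - 8*3) = 124*(37 - 24) = 124*13 = 1612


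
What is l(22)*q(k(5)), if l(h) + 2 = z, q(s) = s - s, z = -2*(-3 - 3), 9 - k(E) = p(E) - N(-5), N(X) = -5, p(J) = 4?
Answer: 0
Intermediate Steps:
k(E) = 0 (k(E) = 9 - (4 - 1*(-5)) = 9 - (4 + 5) = 9 - 1*9 = 9 - 9 = 0)
z = 12 (z = -2*(-6) = 12)
q(s) = 0
l(h) = 10 (l(h) = -2 + 12 = 10)
l(22)*q(k(5)) = 10*0 = 0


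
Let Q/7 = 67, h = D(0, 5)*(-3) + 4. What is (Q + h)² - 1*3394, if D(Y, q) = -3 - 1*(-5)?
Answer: 214695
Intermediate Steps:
D(Y, q) = 2 (D(Y, q) = -3 + 5 = 2)
h = -2 (h = 2*(-3) + 4 = -6 + 4 = -2)
Q = 469 (Q = 7*67 = 469)
(Q + h)² - 1*3394 = (469 - 2)² - 1*3394 = 467² - 3394 = 218089 - 3394 = 214695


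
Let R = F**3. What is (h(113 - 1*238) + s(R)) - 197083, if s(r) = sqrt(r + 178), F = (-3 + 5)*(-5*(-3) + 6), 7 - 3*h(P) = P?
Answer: -197039 + sqrt(74266) ≈ -1.9677e+5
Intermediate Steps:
h(P) = 7/3 - P/3
F = 42 (F = 2*(15 + 6) = 2*21 = 42)
R = 74088 (R = 42**3 = 74088)
s(r) = sqrt(178 + r)
(h(113 - 1*238) + s(R)) - 197083 = ((7/3 - (113 - 1*238)/3) + sqrt(178 + 74088)) - 197083 = ((7/3 - (113 - 238)/3) + sqrt(74266)) - 197083 = ((7/3 - 1/3*(-125)) + sqrt(74266)) - 197083 = ((7/3 + 125/3) + sqrt(74266)) - 197083 = (44 + sqrt(74266)) - 197083 = -197039 + sqrt(74266)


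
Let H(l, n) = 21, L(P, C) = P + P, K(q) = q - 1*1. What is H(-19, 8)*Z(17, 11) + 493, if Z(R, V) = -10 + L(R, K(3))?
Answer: 997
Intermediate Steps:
K(q) = -1 + q (K(q) = q - 1 = -1 + q)
L(P, C) = 2*P
Z(R, V) = -10 + 2*R
H(-19, 8)*Z(17, 11) + 493 = 21*(-10 + 2*17) + 493 = 21*(-10 + 34) + 493 = 21*24 + 493 = 504 + 493 = 997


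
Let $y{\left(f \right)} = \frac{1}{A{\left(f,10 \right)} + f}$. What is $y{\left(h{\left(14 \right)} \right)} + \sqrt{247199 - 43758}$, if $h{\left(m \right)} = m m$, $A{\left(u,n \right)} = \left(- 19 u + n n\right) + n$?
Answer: $- \frac{1}{3418} + \sqrt{203441} \approx 451.04$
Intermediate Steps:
$A{\left(u,n \right)} = n + n^{2} - 19 u$ ($A{\left(u,n \right)} = \left(- 19 u + n^{2}\right) + n = \left(n^{2} - 19 u\right) + n = n + n^{2} - 19 u$)
$h{\left(m \right)} = m^{2}$
$y{\left(f \right)} = \frac{1}{110 - 18 f}$ ($y{\left(f \right)} = \frac{1}{\left(10 + 10^{2} - 19 f\right) + f} = \frac{1}{\left(10 + 100 - 19 f\right) + f} = \frac{1}{\left(110 - 19 f\right) + f} = \frac{1}{110 - 18 f}$)
$y{\left(h{\left(14 \right)} \right)} + \sqrt{247199 - 43758} = \frac{1}{2 \left(55 - 9 \cdot 14^{2}\right)} + \sqrt{247199 - 43758} = \frac{1}{2 \left(55 - 1764\right)} + \sqrt{203441} = \frac{1}{2 \left(-1709\right)} + \sqrt{203441} = \frac{1}{2} \left(- \frac{1}{1709}\right) + \sqrt{203441} = - \frac{1}{3418} + \sqrt{203441}$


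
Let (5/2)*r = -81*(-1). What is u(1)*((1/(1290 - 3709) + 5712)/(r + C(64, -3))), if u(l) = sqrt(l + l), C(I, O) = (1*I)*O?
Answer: -69086635*sqrt(2)/1930362 ≈ -50.614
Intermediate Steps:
C(I, O) = I*O
r = 162/5 (r = 2*(-81*(-1))/5 = (2/5)*81 = 162/5 ≈ 32.400)
u(l) = sqrt(2)*sqrt(l) (u(l) = sqrt(2*l) = sqrt(2)*sqrt(l))
u(1)*((1/(1290 - 3709) + 5712)/(r + C(64, -3))) = (sqrt(2)*sqrt(1))*((1/(1290 - 3709) + 5712)/(162/5 + 64*(-3))) = (sqrt(2)*1)*((1/(-2419) + 5712)/(162/5 - 192)) = sqrt(2)*((-1/2419 + 5712)/(-798/5)) = sqrt(2)*((13817327/2419)*(-5/798)) = sqrt(2)*(-69086635/1930362) = -69086635*sqrt(2)/1930362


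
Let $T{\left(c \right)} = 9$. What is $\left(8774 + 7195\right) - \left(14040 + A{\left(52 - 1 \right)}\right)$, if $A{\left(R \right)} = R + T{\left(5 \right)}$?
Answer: $1869$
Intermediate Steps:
$A{\left(R \right)} = 9 + R$ ($A{\left(R \right)} = R + 9 = 9 + R$)
$\left(8774 + 7195\right) - \left(14040 + A{\left(52 - 1 \right)}\right) = \left(8774 + 7195\right) - 14100 = 15969 - 14100 = 1869$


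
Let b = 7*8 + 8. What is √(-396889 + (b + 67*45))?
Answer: I*√393810 ≈ 627.54*I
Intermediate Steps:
b = 64 (b = 56 + 8 = 64)
√(-396889 + (b + 67*45)) = √(-396889 + (64 + 67*45)) = √(-396889 + (64 + 3015)) = √(-396889 + 3079) = √(-393810) = I*√393810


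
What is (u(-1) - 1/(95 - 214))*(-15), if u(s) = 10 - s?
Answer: -19650/119 ≈ -165.13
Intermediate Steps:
(u(-1) - 1/(95 - 214))*(-15) = ((10 - 1*(-1)) - 1/(95 - 214))*(-15) = ((10 + 1) - 1/(-119))*(-15) = (11 - 1*(-1/119))*(-15) = (11 + 1/119)*(-15) = (1310/119)*(-15) = -19650/119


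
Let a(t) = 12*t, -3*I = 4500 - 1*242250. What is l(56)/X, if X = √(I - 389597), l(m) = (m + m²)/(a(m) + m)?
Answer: -19*I*√34483/448279 ≈ -0.0078706*I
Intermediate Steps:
I = 79250 (I = -(4500 - 1*242250)/3 = -(4500 - 242250)/3 = -⅓*(-237750) = 79250)
l(m) = (m + m²)/(13*m) (l(m) = (m + m²)/(12*m + m) = (m + m²)/((13*m)) = (m + m²)*(1/(13*m)) = (m + m²)/(13*m))
X = 3*I*√34483 (X = √(79250 - 389597) = √(-310347) = 3*I*√34483 ≈ 557.09*I)
l(56)/X = (1/13 + (1/13)*56)/((3*I*√34483)) = (1/13 + 56/13)*(-I*√34483/103449) = 57*(-I*√34483/103449)/13 = -19*I*√34483/448279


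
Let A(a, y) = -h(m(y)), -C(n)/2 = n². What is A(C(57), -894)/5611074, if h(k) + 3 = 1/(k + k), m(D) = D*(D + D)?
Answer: 9590831/17938289357856 ≈ 5.3466e-7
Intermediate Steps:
m(D) = 2*D² (m(D) = D*(2*D) = 2*D²)
h(k) = -3 + 1/(2*k) (h(k) = -3 + 1/(k + k) = -3 + 1/(2*k))
C(n) = -2*n²
A(a, y) = 3 - 1/(4*y²) (A(a, y) = -(-3 + 1/(2*((2*y²)))) = -(-3 + (1/(2*y²))/2) = -(-3 + 1/(4*y²)) = 3 - 1/(4*y²))
A(C(57), -894)/5611074 = (3 - ¼/(-894)²)/5611074 = (3 - ¼*1/799236)*(1/5611074) = (3 - 1/3196944)*(1/5611074) = (9590831/3196944)*(1/5611074) = 9590831/17938289357856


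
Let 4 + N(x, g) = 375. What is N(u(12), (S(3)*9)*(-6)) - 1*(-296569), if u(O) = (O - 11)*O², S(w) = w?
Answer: 296940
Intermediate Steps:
u(O) = O²*(-11 + O) (u(O) = (-11 + O)*O² = O²*(-11 + O))
N(x, g) = 371 (N(x, g) = -4 + 375 = 371)
N(u(12), (S(3)*9)*(-6)) - 1*(-296569) = 371 - 1*(-296569) = 371 + 296569 = 296940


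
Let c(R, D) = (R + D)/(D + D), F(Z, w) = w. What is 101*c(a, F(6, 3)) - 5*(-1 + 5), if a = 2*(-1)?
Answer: -19/6 ≈ -3.1667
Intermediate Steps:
a = -2
c(R, D) = (D + R)/(2*D) (c(R, D) = (D + R)/((2*D)) = (D + R)*(1/(2*D)) = (D + R)/(2*D))
101*c(a, F(6, 3)) - 5*(-1 + 5) = 101*((½)*(3 - 2)/3) - 5*(-1 + 5) = 101*((½)*(⅓)*1) - 5*4 = 101*(⅙) - 20 = 101/6 - 20 = -19/6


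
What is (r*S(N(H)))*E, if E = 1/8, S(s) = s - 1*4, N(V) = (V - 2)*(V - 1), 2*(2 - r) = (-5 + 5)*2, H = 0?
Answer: -1/2 ≈ -0.50000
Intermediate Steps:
r = 2 (r = 2 - (-5 + 5)*2/2 = 2 - 0*2 = 2 - 1/2*0 = 2 + 0 = 2)
N(V) = (-1 + V)*(-2 + V) (N(V) = (-2 + V)*(-1 + V) = (-1 + V)*(-2 + V))
S(s) = -4 + s (S(s) = s - 4 = -4 + s)
E = 1/8 (E = 1*(1/8) = 1/8 ≈ 0.12500)
(r*S(N(H)))*E = (2*(-4 + (2 + 0**2 - 3*0)))*(1/8) = (2*(-4 + (2 + 0 + 0)))*(1/8) = (2*(-4 + 2))*(1/8) = (2*(-2))*(1/8) = -4*1/8 = -1/2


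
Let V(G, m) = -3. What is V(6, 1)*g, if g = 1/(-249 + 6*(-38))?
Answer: 1/159 ≈ 0.0062893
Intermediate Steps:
g = -1/477 (g = 1/(-249 - 228) = 1/(-477) = -1/477 ≈ -0.0020964)
V(6, 1)*g = -3*(-1/477) = 1/159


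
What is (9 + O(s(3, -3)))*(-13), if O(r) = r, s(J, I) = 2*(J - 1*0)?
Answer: -195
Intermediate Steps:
s(J, I) = 2*J (s(J, I) = 2*(J + 0) = 2*J)
(9 + O(s(3, -3)))*(-13) = (9 + 2*3)*(-13) = (9 + 6)*(-13) = 15*(-13) = -195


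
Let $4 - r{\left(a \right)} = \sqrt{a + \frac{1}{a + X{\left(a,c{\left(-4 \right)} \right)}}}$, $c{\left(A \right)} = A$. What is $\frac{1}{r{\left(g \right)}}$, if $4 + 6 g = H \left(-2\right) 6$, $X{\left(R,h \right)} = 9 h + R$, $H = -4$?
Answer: $\frac{768}{1673} + \frac{8 \sqrt{4197}}{1673} \approx 0.76884$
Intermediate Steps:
$X{\left(R,h \right)} = R + 9 h$
$g = \frac{22}{3}$ ($g = - \frac{2}{3} + \frac{\left(-4\right) \left(-2\right) 6}{6} = - \frac{2}{3} + \frac{8 \cdot 6}{6} = - \frac{2}{3} + \frac{1}{6} \cdot 48 = - \frac{2}{3} + 8 = \frac{22}{3} \approx 7.3333$)
$r{\left(a \right)} = 4 - \sqrt{a + \frac{1}{-36 + 2 a}}$ ($r{\left(a \right)} = 4 - \sqrt{a + \frac{1}{a + \left(a + 9 \left(-4\right)\right)}} = 4 - \sqrt{a + \frac{1}{a + \left(a - 36\right)}} = 4 - \sqrt{a + \frac{1}{a + \left(-36 + a\right)}} = 4 - \sqrt{a + \frac{1}{-36 + 2 a}}$)
$\frac{1}{r{\left(g \right)}} = \frac{1}{4 - \frac{\sqrt{\frac{2}{-18 + \frac{22}{3}} + 4 \cdot \frac{22}{3}}}{2}} = \frac{1}{4 - \frac{\sqrt{\frac{2}{- \frac{32}{3}} + \frac{88}{3}}}{2}} = \frac{1}{4 - \frac{\sqrt{2 \left(- \frac{3}{32}\right) + \frac{88}{3}}}{2}} = \frac{1}{4 - \frac{\sqrt{- \frac{3}{16} + \frac{88}{3}}}{2}} = \frac{1}{4 - \frac{\sqrt{\frac{1399}{48}}}{2}} = \frac{1}{4 - \frac{\frac{1}{12} \sqrt{4197}}{2}} = \frac{1}{4 - \frac{\sqrt{4197}}{24}}$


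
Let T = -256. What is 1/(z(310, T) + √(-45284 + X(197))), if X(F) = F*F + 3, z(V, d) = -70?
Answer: -35/5686 - I*√1618/5686 ≈ -0.0061555 - 0.0070743*I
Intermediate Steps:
X(F) = 3 + F² (X(F) = F² + 3 = 3 + F²)
1/(z(310, T) + √(-45284 + X(197))) = 1/(-70 + √(-45284 + (3 + 197²))) = 1/(-70 + √(-45284 + (3 + 38809))) = 1/(-70 + √(-45284 + 38812)) = 1/(-70 + √(-6472)) = 1/(-70 + 2*I*√1618)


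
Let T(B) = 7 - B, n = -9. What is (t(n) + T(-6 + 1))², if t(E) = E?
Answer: 9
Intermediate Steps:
(t(n) + T(-6 + 1))² = (-9 + (7 - (-6 + 1)))² = (-9 + (7 - 1*(-5)))² = (-9 + (7 + 5))² = (-9 + 12)² = 3² = 9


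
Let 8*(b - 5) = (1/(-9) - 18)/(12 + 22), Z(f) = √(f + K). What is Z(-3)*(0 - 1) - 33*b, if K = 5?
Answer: -132847/816 - √2 ≈ -164.22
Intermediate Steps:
Z(f) = √(5 + f) (Z(f) = √(f + 5) = √(5 + f))
b = 12077/2448 (b = 5 + ((1/(-9) - 18)/(12 + 22))/8 = 5 + ((-⅑ - 18)/34)/8 = 5 + (-163/9*1/34)/8 = 5 + (⅛)*(-163/306) = 5 - 163/2448 = 12077/2448 ≈ 4.9334)
Z(-3)*(0 - 1) - 33*b = √(5 - 3)*(0 - 1) - 33*12077/2448 = √2*(-1) - 132847/816 = -√2 - 132847/816 = -132847/816 - √2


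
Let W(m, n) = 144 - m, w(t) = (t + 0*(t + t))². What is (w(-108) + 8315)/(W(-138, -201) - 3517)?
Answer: -19979/3235 ≈ -6.1759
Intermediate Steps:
w(t) = t² (w(t) = (t + 0*(2*t))² = (t + 0)² = t²)
(w(-108) + 8315)/(W(-138, -201) - 3517) = ((-108)² + 8315)/((144 - 1*(-138)) - 3517) = (11664 + 8315)/((144 + 138) - 3517) = 19979/(282 - 3517) = 19979/(-3235) = 19979*(-1/3235) = -19979/3235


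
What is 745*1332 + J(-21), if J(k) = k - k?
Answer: 992340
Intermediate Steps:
J(k) = 0
745*1332 + J(-21) = 745*1332 + 0 = 992340 + 0 = 992340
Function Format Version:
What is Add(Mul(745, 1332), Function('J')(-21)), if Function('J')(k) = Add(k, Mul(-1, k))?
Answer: 992340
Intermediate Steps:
Function('J')(k) = 0
Add(Mul(745, 1332), Function('J')(-21)) = Add(Mul(745, 1332), 0) = Add(992340, 0) = 992340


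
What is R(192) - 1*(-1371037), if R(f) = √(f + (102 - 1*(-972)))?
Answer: 1371037 + √1266 ≈ 1.3711e+6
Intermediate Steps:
R(f) = √(1074 + f) (R(f) = √(f + (102 + 972)) = √(f + 1074) = √(1074 + f))
R(192) - 1*(-1371037) = √(1074 + 192) - 1*(-1371037) = √1266 + 1371037 = 1371037 + √1266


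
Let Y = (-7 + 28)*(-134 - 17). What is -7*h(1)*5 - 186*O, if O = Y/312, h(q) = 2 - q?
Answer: 96481/52 ≈ 1855.4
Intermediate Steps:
Y = -3171 (Y = 21*(-151) = -3171)
O = -1057/104 (O = -3171/312 = -3171*1/312 = -1057/104 ≈ -10.163)
-7*h(1)*5 - 186*O = -7*(2 - 1*1)*5 - 186*(-1057/104) = -7*(2 - 1)*5 + 98301/52 = -7*1*5 + 98301/52 = -7*5 + 98301/52 = -35 + 98301/52 = 96481/52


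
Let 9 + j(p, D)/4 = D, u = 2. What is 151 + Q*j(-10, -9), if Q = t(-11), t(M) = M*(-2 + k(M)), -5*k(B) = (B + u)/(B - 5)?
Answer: -15221/10 ≈ -1522.1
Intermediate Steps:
k(B) = -(2 + B)/(5*(-5 + B)) (k(B) = -(B + 2)/(5*(B - 5)) = -(2 + B)/(5*(-5 + B)))
t(M) = M*(-2 + (-2 - M)/(5*(-5 + M)))
j(p, D) = -36 + 4*D
Q = 1859/80 (Q = (⅕)*(-11)*(48 - 11*(-11))/(-5 - 11) = (⅕)*(-11)*(48 + 121)/(-16) = (⅕)*(-11)*(-1/16)*169 = 1859/80 ≈ 23.237)
151 + Q*j(-10, -9) = 151 + 1859*(-36 + 4*(-9))/80 = 151 + 1859*(-36 - 36)/80 = 151 + (1859/80)*(-72) = 151 - 16731/10 = -15221/10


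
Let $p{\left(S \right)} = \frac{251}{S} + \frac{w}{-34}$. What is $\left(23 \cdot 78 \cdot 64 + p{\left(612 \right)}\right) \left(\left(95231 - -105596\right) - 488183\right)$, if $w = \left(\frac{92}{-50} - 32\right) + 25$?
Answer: $- \frac{126199215912467}{3825} \approx -3.2993 \cdot 10^{10}$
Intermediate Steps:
$w = - \frac{221}{25}$ ($w = \left(92 \left(- \frac{1}{50}\right) - 32\right) + 25 = \left(- \frac{46}{25} - 32\right) + 25 = - \frac{846}{25} + 25 = - \frac{221}{25} \approx -8.84$)
$p{\left(S \right)} = \frac{13}{50} + \frac{251}{S}$ ($p{\left(S \right)} = \frac{251}{S} - \frac{221}{25 \left(-34\right)} = \frac{251}{S} - - \frac{13}{50} = \frac{251}{S} + \frac{13}{50} = \frac{13}{50} + \frac{251}{S}$)
$\left(23 \cdot 78 \cdot 64 + p{\left(612 \right)}\right) \left(\left(95231 - -105596\right) - 488183\right) = \left(23 \cdot 78 \cdot 64 + \left(\frac{13}{50} + \frac{251}{612}\right)\right) \left(\left(95231 - -105596\right) - 488183\right) = \left(1794 \cdot 64 + \left(\frac{13}{50} + 251 \cdot \frac{1}{612}\right)\right) \left(\left(95231 + 105596\right) - 488183\right) = \left(114816 + \left(\frac{13}{50} + \frac{251}{612}\right)\right) \left(200827 - 488183\right) = \left(114816 + \frac{10253}{15300}\right) \left(-287356\right) = \frac{1756695053}{15300} \left(-287356\right) = - \frac{126199215912467}{3825}$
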